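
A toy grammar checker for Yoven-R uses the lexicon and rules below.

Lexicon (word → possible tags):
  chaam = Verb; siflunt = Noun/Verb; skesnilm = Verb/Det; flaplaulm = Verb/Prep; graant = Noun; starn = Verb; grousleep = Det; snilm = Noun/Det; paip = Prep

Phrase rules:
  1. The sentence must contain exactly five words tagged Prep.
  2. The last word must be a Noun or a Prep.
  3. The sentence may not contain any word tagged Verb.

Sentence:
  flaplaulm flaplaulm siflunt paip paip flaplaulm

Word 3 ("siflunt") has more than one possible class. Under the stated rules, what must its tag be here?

Candidates per position — 1:flaplaulm {Verb,Prep}; 2:flaplaulm {Verb,Prep}; 3:siflunt {Noun,Verb}; 4:paip {Prep}; 5:paip {Prep}; 6:flaplaulm {Verb,Prep}.
At position 1, choosing Verb makes rule 1 impossible to satisfy; hence Prep.
At position 2, choosing Verb makes rule 1 impossible to satisfy; hence Prep.
At position 3, choosing Verb makes rule 3 impossible to satisfy; hence Noun.
At position 6, choosing Verb makes rule 1 impossible to satisfy; hence Prep.
That leaves exactly one tagging: Prep Prep Noun Prep Prep Prep.
Check: rule 1 satisfied; rule 2 satisfied; rule 3 satisfied.

Noun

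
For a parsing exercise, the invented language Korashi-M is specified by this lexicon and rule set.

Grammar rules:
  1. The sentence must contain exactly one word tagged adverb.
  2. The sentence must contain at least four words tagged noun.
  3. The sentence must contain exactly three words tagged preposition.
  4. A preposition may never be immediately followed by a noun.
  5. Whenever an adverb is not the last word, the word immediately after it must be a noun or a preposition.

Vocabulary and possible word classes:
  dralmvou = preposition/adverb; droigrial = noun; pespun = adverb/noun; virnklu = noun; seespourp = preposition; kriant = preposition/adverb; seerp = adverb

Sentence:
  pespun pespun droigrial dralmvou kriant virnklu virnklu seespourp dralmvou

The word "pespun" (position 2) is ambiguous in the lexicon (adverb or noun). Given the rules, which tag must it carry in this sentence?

noun

Candidates per position — 1:pespun {adverb,noun}; 2:pespun {adverb,noun}; 3:droigrial {noun}; 4:dralmvou {preposition,adverb}; 5:kriant {preposition,adverb}; 6:virnklu {noun}; 7:virnklu {noun}; 8:seespourp {preposition}; 9:dralmvou {preposition,adverb}.
Position 5: tagging it preposition would leave rule 4 unsatisfiable, so it must be adverb.
Position 9: tagging it adverb would leave rule 1 unsatisfiable, so it must be preposition.
Position 1: tagging it adverb would leave rule 1 unsatisfiable, so it must be noun.
Position 2: tagging it adverb would leave rule 1 unsatisfiable, so it must be noun.
Position 4: tagging it adverb would leave rule 1 unsatisfiable, so it must be preposition.
That leaves exactly one tagging: noun noun noun preposition adverb noun noun preposition preposition.
Check: rule 1 ✓; rule 2 ✓; rule 3 ✓; rule 4 ✓; rule 5 ✓.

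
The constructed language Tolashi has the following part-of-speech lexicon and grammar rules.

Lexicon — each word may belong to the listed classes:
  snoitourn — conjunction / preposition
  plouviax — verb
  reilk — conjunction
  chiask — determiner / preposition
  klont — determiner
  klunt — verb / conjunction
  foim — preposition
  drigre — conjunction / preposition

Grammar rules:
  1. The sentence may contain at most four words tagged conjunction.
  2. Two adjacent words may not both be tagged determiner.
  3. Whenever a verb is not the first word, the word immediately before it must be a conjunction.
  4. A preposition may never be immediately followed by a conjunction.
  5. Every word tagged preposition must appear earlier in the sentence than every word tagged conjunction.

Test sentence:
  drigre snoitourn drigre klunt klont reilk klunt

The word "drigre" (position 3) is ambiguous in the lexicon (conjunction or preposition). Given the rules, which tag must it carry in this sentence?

conjunction

Candidates per position — 1:drigre {conjunction,preposition}; 2:snoitourn {conjunction,preposition}; 3:drigre {conjunction,preposition}; 4:klunt {verb,conjunction}; 5:klont {determiner}; 6:reilk {conjunction}; 7:klunt {verb,conjunction}.
Position 3: the remaining choice is settled jointly with positions 1, 2, 4, 7 — only conjunction at position 3 is part of a tagging that satisfies every rule.
The unique satisfying tagging is: conjunction conjunction conjunction verb determiner conjunction verb.
Verifying each rule — rule 1 ✓; rule 2 ✓; rule 3 ✓; rule 4 ✓; rule 5 ✓.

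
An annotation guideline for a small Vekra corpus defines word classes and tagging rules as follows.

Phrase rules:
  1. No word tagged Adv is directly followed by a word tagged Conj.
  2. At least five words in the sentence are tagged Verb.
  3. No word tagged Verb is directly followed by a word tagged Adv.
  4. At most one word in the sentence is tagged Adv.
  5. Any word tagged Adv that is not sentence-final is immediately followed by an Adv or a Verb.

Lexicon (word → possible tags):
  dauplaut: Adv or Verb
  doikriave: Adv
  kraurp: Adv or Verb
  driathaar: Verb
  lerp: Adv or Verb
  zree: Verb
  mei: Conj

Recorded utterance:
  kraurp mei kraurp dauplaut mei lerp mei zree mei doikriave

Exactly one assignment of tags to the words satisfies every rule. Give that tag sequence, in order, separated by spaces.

Candidates per position — 1:kraurp {Adv,Verb}; 2:mei {Conj}; 3:kraurp {Adv,Verb}; 4:dauplaut {Adv,Verb}; 5:mei {Conj}; 6:lerp {Adv,Verb}; 7:mei {Conj}; 8:zree {Verb}; 9:mei {Conj}; 10:doikriave {Adv}.
If word 1 were Adv, no tagging could satisfy rule 1; so word 1 is Verb.
If word 3 were Adv, no tagging could satisfy rule 2; so word 3 is Verb.
If word 4 were Adv, no tagging could satisfy rule 1; so word 4 is Verb.
If word 6 were Adv, no tagging could satisfy rule 1; so word 6 is Verb.
The only consistent sequence is: Verb Conj Verb Verb Conj Verb Conj Verb Conj Adv.
Checking: rule 1 satisfied; rule 2 satisfied; rule 3 satisfied; rule 4 satisfied; rule 5 satisfied.

Verb Conj Verb Verb Conj Verb Conj Verb Conj Adv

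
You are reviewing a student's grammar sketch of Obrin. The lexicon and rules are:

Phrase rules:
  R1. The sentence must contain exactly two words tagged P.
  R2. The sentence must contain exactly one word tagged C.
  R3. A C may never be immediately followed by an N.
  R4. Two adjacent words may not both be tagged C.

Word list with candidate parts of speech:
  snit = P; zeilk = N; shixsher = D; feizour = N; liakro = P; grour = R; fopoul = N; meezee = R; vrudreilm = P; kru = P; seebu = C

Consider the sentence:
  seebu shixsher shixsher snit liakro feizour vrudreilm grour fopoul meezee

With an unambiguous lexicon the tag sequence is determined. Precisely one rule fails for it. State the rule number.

1

Fixed tagging: C D D P P N P R N R.
Applying the rules: R1 fail, R2 pass, R3 pass, R4 pass.
Only rule 1 fails.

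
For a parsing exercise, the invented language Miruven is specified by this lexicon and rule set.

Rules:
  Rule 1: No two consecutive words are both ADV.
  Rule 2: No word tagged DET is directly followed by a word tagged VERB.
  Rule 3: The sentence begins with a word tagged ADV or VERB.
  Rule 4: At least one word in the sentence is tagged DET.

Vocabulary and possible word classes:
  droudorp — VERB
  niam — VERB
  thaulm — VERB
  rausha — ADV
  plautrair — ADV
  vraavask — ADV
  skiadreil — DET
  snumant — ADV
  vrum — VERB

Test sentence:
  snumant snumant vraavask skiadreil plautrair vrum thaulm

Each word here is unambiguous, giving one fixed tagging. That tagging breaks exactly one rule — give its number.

Fixed tagging: ADV ADV ADV DET ADV VERB VERB.
Applying the rules: R1 fails, R2 ok, R3 ok, R4 ok.
Only rule 1 fails.

1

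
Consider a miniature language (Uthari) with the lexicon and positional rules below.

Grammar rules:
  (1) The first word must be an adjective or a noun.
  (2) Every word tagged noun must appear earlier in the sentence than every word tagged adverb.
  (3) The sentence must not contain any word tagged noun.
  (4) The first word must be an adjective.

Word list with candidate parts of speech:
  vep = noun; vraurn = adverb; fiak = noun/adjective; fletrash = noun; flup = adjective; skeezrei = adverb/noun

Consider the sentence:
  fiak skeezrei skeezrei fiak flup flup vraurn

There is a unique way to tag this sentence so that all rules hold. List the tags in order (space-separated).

adjective adverb adverb adjective adjective adjective adverb

Candidates per position — 1:fiak {noun,adjective}; 2:skeezrei {adverb,noun}; 3:skeezrei {adverb,noun}; 4:fiak {noun,adjective}; 5:flup {adjective}; 6:flup {adjective}; 7:vraurn {adverb}.
At position 1, choosing noun makes rule 3 impossible to satisfy; hence adjective.
At position 2, choosing noun makes rule 3 impossible to satisfy; hence adverb.
At position 3, choosing noun makes rule 2 impossible to satisfy; hence adverb.
At position 4, choosing noun makes rule 2 impossible to satisfy; hence adjective.
So the tagging must be: adjective adverb adverb adjective adjective adjective adverb.
Verifying each rule — rule 1 holds; rule 2 holds; rule 3 holds; rule 4 holds.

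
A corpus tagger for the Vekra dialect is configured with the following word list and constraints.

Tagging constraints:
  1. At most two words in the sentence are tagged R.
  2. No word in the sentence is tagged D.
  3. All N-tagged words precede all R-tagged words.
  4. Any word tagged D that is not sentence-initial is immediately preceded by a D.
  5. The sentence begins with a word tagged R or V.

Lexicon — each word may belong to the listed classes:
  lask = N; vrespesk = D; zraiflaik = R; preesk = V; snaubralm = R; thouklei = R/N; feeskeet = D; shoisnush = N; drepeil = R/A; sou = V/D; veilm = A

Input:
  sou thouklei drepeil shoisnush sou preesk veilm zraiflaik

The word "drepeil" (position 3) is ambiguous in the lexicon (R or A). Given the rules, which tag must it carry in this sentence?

A

Candidates per position — 1:sou {V,D}; 2:thouklei {R,N}; 3:drepeil {R,A}; 4:shoisnush {N}; 5:sou {V,D}; 6:preesk {V}; 7:veilm {A}; 8:zraiflaik {R}.
Word 1 cannot be D — rule 2 would then fail for every completion. It is V.
Word 2 cannot be R — rule 3 would then fail for every completion. It is N.
Word 3 cannot be R — rule 3 would then fail for every completion. It is A.
Word 5 cannot be D — rule 2 would then fail for every completion. It is V.
So the tagging must be: V N A N V V A R.
Verifying each rule — rule 1 ok; rule 2 ok; rule 3 ok; rule 4 ok; rule 5 ok.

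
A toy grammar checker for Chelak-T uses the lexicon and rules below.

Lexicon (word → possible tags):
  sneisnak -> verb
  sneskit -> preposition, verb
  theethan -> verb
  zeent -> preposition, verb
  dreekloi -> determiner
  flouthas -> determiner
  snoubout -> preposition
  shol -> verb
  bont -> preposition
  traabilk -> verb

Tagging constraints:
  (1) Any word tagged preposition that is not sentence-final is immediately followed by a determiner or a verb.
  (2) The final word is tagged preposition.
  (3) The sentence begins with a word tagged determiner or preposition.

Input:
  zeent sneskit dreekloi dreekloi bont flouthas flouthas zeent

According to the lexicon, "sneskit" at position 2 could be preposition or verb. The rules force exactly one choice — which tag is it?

Candidates per position — 1:zeent {preposition,verb}; 2:sneskit {preposition,verb}; 3:dreekloi {determiner}; 4:dreekloi {determiner}; 5:bont {preposition}; 6:flouthas {determiner}; 7:flouthas {determiner}; 8:zeent {preposition,verb}.
At position 1, choosing verb makes rule 3 impossible to satisfy; hence preposition.
At position 2, choosing preposition makes rule 1 impossible to satisfy; hence verb.
At position 8, choosing verb makes rule 2 impossible to satisfy; hence preposition.
That leaves exactly one tagging: preposition verb determiner determiner preposition determiner determiner preposition.
Rule-by-rule: rule 1 holds; rule 2 holds; rule 3 holds.

verb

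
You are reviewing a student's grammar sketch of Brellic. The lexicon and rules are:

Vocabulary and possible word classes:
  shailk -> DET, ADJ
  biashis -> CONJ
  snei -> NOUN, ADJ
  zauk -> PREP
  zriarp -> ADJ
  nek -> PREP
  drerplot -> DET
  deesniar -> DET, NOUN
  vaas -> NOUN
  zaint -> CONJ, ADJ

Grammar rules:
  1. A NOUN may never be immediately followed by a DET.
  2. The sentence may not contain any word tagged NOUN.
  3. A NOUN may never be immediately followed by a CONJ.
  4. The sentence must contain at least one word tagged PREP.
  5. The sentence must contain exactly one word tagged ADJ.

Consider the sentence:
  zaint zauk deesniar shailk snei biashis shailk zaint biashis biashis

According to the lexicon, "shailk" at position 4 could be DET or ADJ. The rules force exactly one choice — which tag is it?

Candidates per position — 1:zaint {CONJ,ADJ}; 2:zauk {PREP}; 3:deesniar {DET,NOUN}; 4:shailk {DET,ADJ}; 5:snei {NOUN,ADJ}; 6:biashis {CONJ}; 7:shailk {DET,ADJ}; 8:zaint {CONJ,ADJ}; 9:biashis {CONJ}; 10:biashis {CONJ}.
Position 3: tagging it NOUN would leave rule 2 unsatisfiable, so it must be DET.
Position 5: tagging it NOUN would leave rule 2 unsatisfiable, so it must be ADJ.
Position 7: tagging it ADJ would leave rule 5 unsatisfiable, so it must be DET.
Position 8: tagging it ADJ would leave rule 5 unsatisfiable, so it must be CONJ.
Position 1: tagging it ADJ would leave rule 5 unsatisfiable, so it must be CONJ.
Position 4: tagging it ADJ would leave rule 5 unsatisfiable, so it must be DET.
The unique satisfying tagging is: CONJ PREP DET DET ADJ CONJ DET CONJ CONJ CONJ.
Rule-by-rule: rule 1 holds; rule 2 holds; rule 3 holds; rule 4 holds; rule 5 holds.

DET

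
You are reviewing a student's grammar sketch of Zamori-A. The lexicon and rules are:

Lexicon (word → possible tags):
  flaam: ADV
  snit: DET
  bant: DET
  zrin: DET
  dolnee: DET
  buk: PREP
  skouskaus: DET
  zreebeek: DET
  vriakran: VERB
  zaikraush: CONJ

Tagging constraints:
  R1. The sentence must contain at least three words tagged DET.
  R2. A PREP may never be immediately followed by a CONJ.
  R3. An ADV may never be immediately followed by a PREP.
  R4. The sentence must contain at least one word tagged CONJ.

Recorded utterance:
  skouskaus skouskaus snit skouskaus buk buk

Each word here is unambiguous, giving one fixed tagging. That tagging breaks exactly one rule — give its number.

Fixed tagging: DET DET DET DET PREP PREP.
Applying the rules: R1 ✓, R2 ✓, R3 ✓, R4 ✗.
Only rule 4 fails.

4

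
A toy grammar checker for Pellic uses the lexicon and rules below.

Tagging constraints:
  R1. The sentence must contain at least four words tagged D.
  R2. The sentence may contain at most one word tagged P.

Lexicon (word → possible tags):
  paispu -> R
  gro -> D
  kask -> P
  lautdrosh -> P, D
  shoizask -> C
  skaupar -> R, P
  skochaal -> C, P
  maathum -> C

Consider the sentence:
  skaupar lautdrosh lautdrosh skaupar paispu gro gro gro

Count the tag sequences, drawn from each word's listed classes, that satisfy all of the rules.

5

Candidates per position — 1:skaupar {R,P}; 2:lautdrosh {P,D}; 3:lautdrosh {P,D}; 4:skaupar {R,P}; 5:paispu {R}; 6:gro {D}; 7:gro {D}; 8:gro {D}.
There are 16 candidate sequences in total.
The sequences that satisfy every rule: R P D R R D D D; R D P R R D D D; R D D R R D D D; R D D P R D D D; P D D R R D D D.
Count = 5.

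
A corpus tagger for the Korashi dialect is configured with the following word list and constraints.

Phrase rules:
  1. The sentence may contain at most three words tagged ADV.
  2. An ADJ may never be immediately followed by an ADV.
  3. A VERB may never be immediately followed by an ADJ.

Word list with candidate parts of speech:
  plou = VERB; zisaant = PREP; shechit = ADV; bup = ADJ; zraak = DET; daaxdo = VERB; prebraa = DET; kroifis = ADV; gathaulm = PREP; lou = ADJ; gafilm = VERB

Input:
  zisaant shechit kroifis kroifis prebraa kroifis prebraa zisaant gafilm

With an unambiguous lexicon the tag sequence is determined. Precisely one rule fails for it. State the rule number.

1

Fixed tagging: PREP ADV ADV ADV DET ADV DET PREP VERB.
Applying the rules: R1 ✗, R2 ✓, R3 ✓.
Only rule 1 fails.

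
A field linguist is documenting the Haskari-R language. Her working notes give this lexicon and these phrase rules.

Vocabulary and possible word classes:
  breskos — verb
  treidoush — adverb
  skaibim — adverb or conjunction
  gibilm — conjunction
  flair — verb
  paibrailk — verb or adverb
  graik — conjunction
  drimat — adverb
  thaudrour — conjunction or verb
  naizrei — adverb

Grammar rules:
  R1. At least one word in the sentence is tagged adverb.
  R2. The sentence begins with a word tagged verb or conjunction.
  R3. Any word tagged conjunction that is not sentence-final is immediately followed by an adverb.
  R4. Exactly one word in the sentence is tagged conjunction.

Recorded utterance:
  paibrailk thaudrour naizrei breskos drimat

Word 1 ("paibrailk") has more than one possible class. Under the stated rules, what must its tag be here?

Candidates per position — 1:paibrailk {verb,adverb}; 2:thaudrour {conjunction,verb}; 3:naizrei {adverb}; 4:breskos {verb}; 5:drimat {adverb}.
Word 1 cannot be adverb — rule 2 would then fail for every completion. It is verb.
Word 2 cannot be verb — rule 4 would then fail for every completion. It is conjunction.
That leaves exactly one tagging: verb conjunction adverb verb adverb.
Verifying each rule — rule 1 ✓; rule 2 ✓; rule 3 ✓; rule 4 ✓.

verb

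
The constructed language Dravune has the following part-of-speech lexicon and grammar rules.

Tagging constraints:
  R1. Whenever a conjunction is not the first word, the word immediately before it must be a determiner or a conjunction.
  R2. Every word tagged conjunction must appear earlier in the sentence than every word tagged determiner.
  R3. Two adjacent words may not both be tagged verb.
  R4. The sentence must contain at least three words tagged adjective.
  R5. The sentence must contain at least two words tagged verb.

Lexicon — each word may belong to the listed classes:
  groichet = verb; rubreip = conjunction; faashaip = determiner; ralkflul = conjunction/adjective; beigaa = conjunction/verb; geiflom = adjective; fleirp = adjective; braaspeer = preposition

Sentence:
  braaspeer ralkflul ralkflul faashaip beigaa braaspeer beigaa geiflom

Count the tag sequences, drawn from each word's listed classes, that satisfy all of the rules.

Candidates per position — 1:braaspeer {preposition}; 2:ralkflul {conjunction,adjective}; 3:ralkflul {conjunction,adjective}; 4:faashaip {determiner}; 5:beigaa {conjunction,verb}; 6:braaspeer {preposition}; 7:beigaa {conjunction,verb}; 8:geiflom {adjective}.
There are 16 candidate sequences in total.
The sequences that satisfy every rule: preposition adjective adjective determiner verb preposition verb adjective.
Count = 1.

1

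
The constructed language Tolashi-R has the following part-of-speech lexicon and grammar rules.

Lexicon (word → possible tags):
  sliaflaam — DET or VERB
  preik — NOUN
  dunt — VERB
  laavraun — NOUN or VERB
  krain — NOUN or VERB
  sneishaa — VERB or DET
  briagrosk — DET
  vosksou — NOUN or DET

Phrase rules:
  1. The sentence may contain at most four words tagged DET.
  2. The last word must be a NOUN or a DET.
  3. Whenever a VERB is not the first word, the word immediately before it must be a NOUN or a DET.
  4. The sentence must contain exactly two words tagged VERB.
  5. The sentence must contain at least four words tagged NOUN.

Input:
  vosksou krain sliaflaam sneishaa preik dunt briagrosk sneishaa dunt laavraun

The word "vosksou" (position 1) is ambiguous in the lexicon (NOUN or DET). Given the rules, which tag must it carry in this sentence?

Candidates per position — 1:vosksou {NOUN,DET}; 2:krain {NOUN,VERB}; 3:sliaflaam {DET,VERB}; 4:sneishaa {VERB,DET}; 5:preik {NOUN}; 6:dunt {VERB}; 7:briagrosk {DET}; 8:sneishaa {VERB,DET}; 9:dunt {VERB}; 10:laavraun {NOUN,VERB}.
At position 1, choosing DET makes rule 5 impossible to satisfy; hence NOUN.
At position 2, choosing VERB makes rule 4 impossible to satisfy; hence NOUN.
At position 3, choosing VERB makes rule 4 impossible to satisfy; hence DET.
At position 4, choosing VERB makes rule 4 impossible to satisfy; hence DET.
At position 8, choosing VERB makes rule 3 impossible to satisfy; hence DET.
At position 10, choosing VERB makes rule 2 impossible to satisfy; hence NOUN.
The unique satisfying tagging is: NOUN NOUN DET DET NOUN VERB DET DET VERB NOUN.
Rule-by-rule: rule 1 ✓; rule 2 ✓; rule 3 ✓; rule 4 ✓; rule 5 ✓.

NOUN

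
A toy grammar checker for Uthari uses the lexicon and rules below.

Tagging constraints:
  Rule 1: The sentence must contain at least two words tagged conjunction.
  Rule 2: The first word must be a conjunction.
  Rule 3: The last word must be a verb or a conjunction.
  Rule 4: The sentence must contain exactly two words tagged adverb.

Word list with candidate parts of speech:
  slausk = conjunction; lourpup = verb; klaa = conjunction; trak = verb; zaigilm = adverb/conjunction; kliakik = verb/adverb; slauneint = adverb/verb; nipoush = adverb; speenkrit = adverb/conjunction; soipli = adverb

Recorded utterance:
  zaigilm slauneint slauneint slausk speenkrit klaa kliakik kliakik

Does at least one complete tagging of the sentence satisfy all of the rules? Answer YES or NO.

Candidates per position — 1:zaigilm {adverb,conjunction}; 2:slauneint {adverb,verb}; 3:slauneint {adverb,verb}; 4:slausk {conjunction}; 5:speenkrit {adverb,conjunction}; 6:klaa {conjunction}; 7:kliakik {verb,adverb}; 8:kliakik {verb,adverb}.
One satisfying assignment: conjunction adverb adverb conjunction conjunction conjunction verb verb.
Checking: rule 1 ok; rule 2 ok; rule 3 ok; rule 4 ok.

YES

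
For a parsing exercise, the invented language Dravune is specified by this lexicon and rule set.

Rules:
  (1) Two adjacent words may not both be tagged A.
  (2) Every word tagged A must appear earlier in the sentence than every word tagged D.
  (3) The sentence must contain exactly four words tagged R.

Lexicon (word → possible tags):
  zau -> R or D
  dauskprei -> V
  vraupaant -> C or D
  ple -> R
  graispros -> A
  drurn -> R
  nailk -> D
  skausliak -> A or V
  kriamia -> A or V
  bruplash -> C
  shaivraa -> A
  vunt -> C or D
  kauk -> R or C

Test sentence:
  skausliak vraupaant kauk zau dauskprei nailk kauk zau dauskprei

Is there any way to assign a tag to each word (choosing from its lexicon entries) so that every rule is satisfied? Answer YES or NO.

Candidates per position — 1:skausliak {A,V}; 2:vraupaant {C,D}; 3:kauk {R,C}; 4:zau {R,D}; 5:dauskprei {V}; 6:nailk {D}; 7:kauk {R,C}; 8:zau {R,D}; 9:dauskprei {V}.
One satisfying assignment: A C R R V D R R V.
Check: rule 1 holds; rule 2 holds; rule 3 holds.

YES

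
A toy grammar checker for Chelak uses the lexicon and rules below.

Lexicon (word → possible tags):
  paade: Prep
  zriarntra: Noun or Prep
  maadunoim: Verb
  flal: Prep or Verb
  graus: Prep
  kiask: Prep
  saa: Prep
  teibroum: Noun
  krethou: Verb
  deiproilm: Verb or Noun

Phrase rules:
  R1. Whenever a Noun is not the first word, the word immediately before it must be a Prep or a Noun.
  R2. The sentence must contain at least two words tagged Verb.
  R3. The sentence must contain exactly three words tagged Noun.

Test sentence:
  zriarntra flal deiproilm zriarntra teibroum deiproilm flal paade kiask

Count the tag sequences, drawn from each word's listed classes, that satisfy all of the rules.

Candidates per position — 1:zriarntra {Noun,Prep}; 2:flal {Prep,Verb}; 3:deiproilm {Verb,Noun}; 4:zriarntra {Noun,Prep}; 5:teibroum {Noun}; 6:deiproilm {Verb,Noun}; 7:flal {Prep,Verb}; 8:paade {Prep}; 9:kiask {Prep}.
There are 64 candidate sequences in total.
The sequences that satisfy every rule: Noun Prep Verb Prep Noun Noun Verb Prep Prep; Noun Prep Noun Prep Noun Verb Verb Prep Prep; Noun Verb Verb Prep Noun Noun Prep Prep Prep; Noun Verb Verb Prep Noun Noun Verb Prep Prep; Prep Prep Noun Noun Noun Verb Verb Prep Prep.
Count = 5.

5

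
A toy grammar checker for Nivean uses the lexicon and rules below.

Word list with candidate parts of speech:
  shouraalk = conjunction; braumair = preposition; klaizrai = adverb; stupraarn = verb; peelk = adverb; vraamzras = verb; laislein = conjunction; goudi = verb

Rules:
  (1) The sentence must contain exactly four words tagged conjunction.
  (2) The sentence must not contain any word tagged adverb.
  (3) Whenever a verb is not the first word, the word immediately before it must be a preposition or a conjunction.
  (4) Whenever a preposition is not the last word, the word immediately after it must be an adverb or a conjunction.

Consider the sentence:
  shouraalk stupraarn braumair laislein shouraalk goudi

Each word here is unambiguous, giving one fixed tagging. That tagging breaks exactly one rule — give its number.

Fixed tagging: conjunction verb preposition conjunction conjunction verb.
Applying the rules: R1 violated, R2 holds, R3 holds, R4 holds.
Only rule 1 fails.

1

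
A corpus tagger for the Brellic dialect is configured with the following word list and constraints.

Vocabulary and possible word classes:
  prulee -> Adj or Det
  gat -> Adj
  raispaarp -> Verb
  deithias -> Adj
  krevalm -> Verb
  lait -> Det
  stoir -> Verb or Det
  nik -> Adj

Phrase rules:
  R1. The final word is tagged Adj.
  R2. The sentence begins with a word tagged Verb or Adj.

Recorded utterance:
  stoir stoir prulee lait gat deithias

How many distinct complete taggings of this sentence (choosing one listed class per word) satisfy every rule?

4

Candidates per position — 1:stoir {Verb,Det}; 2:stoir {Verb,Det}; 3:prulee {Adj,Det}; 4:lait {Det}; 5:gat {Adj}; 6:deithias {Adj}.
There are 8 candidate sequences in total.
The sequences that satisfy every rule: Verb Verb Adj Det Adj Adj; Verb Verb Det Det Adj Adj; Verb Det Adj Det Adj Adj; Verb Det Det Det Adj Adj.
Count = 4.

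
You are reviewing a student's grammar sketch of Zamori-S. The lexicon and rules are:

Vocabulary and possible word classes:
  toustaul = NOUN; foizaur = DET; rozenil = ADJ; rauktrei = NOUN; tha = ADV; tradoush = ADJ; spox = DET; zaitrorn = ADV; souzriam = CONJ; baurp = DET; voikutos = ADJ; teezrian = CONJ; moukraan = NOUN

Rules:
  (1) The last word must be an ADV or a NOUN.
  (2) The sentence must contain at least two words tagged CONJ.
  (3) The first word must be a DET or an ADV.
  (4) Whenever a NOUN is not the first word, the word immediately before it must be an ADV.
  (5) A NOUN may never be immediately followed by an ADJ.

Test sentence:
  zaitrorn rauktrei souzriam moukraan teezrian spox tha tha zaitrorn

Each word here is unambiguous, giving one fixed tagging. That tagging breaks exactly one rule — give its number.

4

Fixed tagging: ADV NOUN CONJ NOUN CONJ DET ADV ADV ADV.
Applying the rules: R1 pass, R2 pass, R3 pass, R4 fail, R5 pass.
Only rule 4 fails.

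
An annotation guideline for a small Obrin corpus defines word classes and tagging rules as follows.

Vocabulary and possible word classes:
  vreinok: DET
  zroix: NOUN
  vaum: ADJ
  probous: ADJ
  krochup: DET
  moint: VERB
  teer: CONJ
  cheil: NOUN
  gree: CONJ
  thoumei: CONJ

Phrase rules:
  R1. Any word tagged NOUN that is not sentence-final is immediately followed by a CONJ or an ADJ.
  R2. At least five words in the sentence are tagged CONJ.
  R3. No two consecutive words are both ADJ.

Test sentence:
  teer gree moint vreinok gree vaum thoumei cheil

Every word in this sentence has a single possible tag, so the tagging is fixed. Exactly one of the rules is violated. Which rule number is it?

2

Fixed tagging: CONJ CONJ VERB DET CONJ ADJ CONJ NOUN.
Rule check: R1 pass, R2 fail, R3 pass.
Only rule 2 fails.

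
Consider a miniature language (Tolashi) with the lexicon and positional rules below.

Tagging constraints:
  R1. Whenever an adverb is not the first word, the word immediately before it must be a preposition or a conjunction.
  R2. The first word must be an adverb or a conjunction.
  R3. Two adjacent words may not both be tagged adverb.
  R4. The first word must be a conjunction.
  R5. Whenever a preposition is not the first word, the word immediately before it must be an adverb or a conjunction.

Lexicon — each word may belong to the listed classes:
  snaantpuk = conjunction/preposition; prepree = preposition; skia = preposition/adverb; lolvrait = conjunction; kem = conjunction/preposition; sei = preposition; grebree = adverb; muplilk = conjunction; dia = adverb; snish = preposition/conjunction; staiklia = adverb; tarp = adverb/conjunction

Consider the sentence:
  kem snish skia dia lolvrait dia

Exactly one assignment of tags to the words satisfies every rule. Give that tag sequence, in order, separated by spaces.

conjunction conjunction preposition adverb conjunction adverb

Candidates per position — 1:kem {conjunction,preposition}; 2:snish {preposition,conjunction}; 3:skia {preposition,adverb}; 4:dia {adverb}; 5:lolvrait {conjunction}; 6:dia {adverb}.
Word 1 cannot be preposition — rule 2 would then fail for every completion. It is conjunction.
Word 3 cannot be adverb — rule 1 would then fail for every completion. It is preposition.
Word 2 cannot be preposition — rule 5 would then fail for every completion. It is conjunction.
That leaves exactly one tagging: conjunction conjunction preposition adverb conjunction adverb.
Verifying each rule — rule 1 holds; rule 2 holds; rule 3 holds; rule 4 holds; rule 5 holds.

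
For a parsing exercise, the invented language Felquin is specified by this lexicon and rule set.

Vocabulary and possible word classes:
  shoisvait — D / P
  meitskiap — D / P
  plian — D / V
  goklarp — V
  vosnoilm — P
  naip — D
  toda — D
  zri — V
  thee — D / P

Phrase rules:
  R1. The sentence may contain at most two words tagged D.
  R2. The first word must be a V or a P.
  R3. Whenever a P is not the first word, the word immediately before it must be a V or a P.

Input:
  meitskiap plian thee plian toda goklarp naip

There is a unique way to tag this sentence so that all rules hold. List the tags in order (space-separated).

P V P V D V D

Candidates per position — 1:meitskiap {D,P}; 2:plian {D,V}; 3:thee {D,P}; 4:plian {D,V}; 5:toda {D}; 6:goklarp {V}; 7:naip {D}.
Word 1 cannot be D — rule 1 would then fail for every completion. It is P.
Word 2 cannot be D — rule 1 would then fail for every completion. It is V.
Word 3 cannot be D — rule 1 would then fail for every completion. It is P.
Word 4 cannot be D — rule 1 would then fail for every completion. It is V.
The unique satisfying tagging is: P V P V D V D.
Verifying each rule — rule 1 ✓; rule 2 ✓; rule 3 ✓.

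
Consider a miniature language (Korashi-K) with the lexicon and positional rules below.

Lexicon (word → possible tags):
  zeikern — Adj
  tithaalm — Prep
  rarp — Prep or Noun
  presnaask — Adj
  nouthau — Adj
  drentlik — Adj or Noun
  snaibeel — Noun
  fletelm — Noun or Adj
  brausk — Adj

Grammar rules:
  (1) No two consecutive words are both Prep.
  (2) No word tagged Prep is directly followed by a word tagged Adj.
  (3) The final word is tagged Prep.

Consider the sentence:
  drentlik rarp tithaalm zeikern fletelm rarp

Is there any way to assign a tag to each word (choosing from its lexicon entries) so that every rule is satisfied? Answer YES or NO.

NO

Candidates per position — 1:drentlik {Adj,Noun}; 2:rarp {Prep,Noun}; 3:tithaalm {Prep}; 4:zeikern {Adj}; 5:fletelm {Noun,Adj}; 6:rarp {Prep,Noun}.
Rule 2 cannot be satisfied by any choice of tags from the lexicon.
So there is no consistent tagging.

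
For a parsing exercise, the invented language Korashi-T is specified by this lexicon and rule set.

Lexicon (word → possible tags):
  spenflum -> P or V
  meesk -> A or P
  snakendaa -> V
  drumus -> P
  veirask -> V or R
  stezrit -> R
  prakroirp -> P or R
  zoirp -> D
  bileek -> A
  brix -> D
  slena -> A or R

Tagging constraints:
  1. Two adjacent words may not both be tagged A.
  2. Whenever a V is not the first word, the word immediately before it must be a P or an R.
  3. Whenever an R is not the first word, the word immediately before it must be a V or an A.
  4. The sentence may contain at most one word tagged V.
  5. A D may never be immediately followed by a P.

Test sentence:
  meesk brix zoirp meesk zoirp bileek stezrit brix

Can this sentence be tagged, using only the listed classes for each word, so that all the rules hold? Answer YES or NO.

YES

Candidates per position — 1:meesk {A,P}; 2:brix {D}; 3:zoirp {D}; 4:meesk {A,P}; 5:zoirp {D}; 6:bileek {A}; 7:stezrit {R}; 8:brix {D}.
One satisfying assignment: P D D A D A R D.
Verifying each rule — rule 1 ✓; rule 2 ✓; rule 3 ✓; rule 4 ✓; rule 5 ✓.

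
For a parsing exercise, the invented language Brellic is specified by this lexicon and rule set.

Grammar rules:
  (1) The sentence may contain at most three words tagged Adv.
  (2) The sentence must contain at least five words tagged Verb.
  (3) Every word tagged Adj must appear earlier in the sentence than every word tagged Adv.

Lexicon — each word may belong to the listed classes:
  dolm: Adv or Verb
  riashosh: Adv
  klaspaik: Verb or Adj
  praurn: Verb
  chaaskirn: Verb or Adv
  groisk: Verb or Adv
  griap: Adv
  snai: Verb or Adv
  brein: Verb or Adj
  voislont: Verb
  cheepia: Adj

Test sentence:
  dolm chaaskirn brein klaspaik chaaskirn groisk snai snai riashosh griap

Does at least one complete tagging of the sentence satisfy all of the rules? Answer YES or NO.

YES

Candidates per position — 1:dolm {Adv,Verb}; 2:chaaskirn {Verb,Adv}; 3:brein {Verb,Adj}; 4:klaspaik {Verb,Adj}; 5:chaaskirn {Verb,Adv}; 6:groisk {Verb,Adv}; 7:snai {Verb,Adv}; 8:snai {Verb,Adv}; 9:riashosh {Adv}; 10:griap {Adv}.
One satisfying assignment: Verb Verb Adj Verb Adv Verb Verb Verb Adv Adv.
Verifying each rule — rule 1 ok; rule 2 ok; rule 3 ok.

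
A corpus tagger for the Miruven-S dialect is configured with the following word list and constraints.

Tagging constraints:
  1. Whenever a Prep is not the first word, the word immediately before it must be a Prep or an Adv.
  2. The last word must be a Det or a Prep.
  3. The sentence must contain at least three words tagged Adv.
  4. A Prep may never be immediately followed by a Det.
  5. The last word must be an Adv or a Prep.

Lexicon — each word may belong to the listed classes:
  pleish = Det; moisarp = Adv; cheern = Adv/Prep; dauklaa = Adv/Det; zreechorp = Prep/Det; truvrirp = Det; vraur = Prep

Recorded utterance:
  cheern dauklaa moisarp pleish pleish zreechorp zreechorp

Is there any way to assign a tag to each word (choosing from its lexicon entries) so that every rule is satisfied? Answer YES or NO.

Candidates per position — 1:cheern {Adv,Prep}; 2:dauklaa {Adv,Det}; 3:moisarp {Adv}; 4:pleish {Det}; 5:pleish {Det}; 6:zreechorp {Prep,Det}; 7:zreechorp {Prep,Det}.
Every candidate sequence violates at least one rule; no consistent tagging exists.

NO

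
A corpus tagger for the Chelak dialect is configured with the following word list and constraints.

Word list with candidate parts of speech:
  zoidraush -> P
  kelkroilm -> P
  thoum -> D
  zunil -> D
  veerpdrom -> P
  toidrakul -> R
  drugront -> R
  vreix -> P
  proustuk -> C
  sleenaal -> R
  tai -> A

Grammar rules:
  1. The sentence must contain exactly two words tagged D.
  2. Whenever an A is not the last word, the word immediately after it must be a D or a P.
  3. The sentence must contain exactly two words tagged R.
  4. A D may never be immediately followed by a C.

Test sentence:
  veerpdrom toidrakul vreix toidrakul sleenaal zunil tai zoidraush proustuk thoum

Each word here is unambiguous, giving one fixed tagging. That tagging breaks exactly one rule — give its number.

Fixed tagging: P R P R R D A P C D.
Rule check: R1 pass, R2 pass, R3 fail, R4 pass.
Only rule 3 fails.

3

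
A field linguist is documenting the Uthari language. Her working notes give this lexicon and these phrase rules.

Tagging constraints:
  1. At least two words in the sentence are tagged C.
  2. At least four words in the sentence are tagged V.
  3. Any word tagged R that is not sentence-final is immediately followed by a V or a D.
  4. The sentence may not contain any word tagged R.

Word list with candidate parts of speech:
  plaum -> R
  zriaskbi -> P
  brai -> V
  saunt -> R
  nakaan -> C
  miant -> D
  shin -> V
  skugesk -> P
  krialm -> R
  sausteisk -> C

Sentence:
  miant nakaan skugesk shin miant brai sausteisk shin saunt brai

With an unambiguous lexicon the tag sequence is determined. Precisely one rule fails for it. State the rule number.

4

Fixed tagging: D C P V D V C V R V.
Applying the rules: R1 ok, R2 ok, R3 ok, R4 fails.
Only rule 4 fails.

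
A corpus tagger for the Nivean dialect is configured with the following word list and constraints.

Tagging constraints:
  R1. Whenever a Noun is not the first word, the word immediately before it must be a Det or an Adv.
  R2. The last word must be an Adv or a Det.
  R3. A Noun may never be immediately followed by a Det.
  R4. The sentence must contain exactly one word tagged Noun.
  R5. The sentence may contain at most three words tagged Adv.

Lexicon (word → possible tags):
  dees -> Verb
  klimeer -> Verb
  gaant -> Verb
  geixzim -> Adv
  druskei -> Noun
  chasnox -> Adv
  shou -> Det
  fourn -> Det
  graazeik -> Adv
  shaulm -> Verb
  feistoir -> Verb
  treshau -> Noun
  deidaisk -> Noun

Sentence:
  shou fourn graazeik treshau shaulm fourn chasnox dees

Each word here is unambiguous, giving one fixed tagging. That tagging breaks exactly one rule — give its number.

2

Fixed tagging: Det Det Adv Noun Verb Det Adv Verb.
Rule check: R1 pass, R2 fail, R3 pass, R4 pass, R5 pass.
Only rule 2 fails.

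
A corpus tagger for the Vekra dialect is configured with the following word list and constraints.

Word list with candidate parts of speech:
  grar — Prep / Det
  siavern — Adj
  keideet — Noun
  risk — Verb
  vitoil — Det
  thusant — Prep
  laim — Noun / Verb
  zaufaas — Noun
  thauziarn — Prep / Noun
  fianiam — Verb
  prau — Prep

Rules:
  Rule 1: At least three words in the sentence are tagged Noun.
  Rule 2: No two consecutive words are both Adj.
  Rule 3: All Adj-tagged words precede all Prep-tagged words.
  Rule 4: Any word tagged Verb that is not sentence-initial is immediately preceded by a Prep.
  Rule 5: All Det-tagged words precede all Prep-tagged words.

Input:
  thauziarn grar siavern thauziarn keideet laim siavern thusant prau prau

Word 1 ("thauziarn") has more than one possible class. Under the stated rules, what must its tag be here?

Candidates per position — 1:thauziarn {Prep,Noun}; 2:grar {Prep,Det}; 3:siavern {Adj}; 4:thauziarn {Prep,Noun}; 5:keideet {Noun}; 6:laim {Noun,Verb}; 7:siavern {Adj}; 8:thusant {Prep}; 9:prau {Prep}; 10:prau {Prep}.
Position 1: tagging it Prep would leave rule 3 unsatisfiable, so it must be Noun.
Position 2: tagging it Prep would leave rule 3 unsatisfiable, so it must be Det.
Position 4: tagging it Prep would leave rule 3 unsatisfiable, so it must be Noun.
Position 6: tagging it Verb would leave rule 4 unsatisfiable, so it must be Noun.
That leaves exactly one tagging: Noun Det Adj Noun Noun Noun Adj Prep Prep Prep.
Verifying each rule — rule 1 satisfied; rule 2 satisfied; rule 3 satisfied; rule 4 satisfied; rule 5 satisfied.

Noun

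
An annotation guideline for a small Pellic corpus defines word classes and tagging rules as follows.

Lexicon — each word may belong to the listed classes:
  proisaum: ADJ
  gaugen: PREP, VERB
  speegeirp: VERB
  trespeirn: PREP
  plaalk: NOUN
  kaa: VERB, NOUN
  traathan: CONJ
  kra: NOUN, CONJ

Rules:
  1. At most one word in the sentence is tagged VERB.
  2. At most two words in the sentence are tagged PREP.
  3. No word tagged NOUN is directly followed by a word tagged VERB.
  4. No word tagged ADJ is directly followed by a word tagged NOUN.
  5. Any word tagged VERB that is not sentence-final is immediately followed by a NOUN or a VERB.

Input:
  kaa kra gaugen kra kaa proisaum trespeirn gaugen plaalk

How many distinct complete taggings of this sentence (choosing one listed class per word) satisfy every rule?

Candidates per position — 1:kaa {VERB,NOUN}; 2:kra {NOUN,CONJ}; 3:gaugen {PREP,VERB}; 4:kra {NOUN,CONJ}; 5:kaa {VERB,NOUN}; 6:proisaum {ADJ}; 7:trespeirn {PREP}; 8:gaugen {PREP,VERB}; 9:plaalk {NOUN}.
There are 64 candidate sequences in total.
The sequences that satisfy every rule: NOUN NOUN PREP NOUN NOUN ADJ PREP VERB NOUN; NOUN NOUN PREP CONJ NOUN ADJ PREP VERB NOUN; NOUN CONJ PREP NOUN NOUN ADJ PREP VERB NOUN; NOUN CONJ PREP CONJ NOUN ADJ PREP VERB NOUN; NOUN CONJ VERB NOUN NOUN ADJ PREP PREP NOUN.
Count = 5.

5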